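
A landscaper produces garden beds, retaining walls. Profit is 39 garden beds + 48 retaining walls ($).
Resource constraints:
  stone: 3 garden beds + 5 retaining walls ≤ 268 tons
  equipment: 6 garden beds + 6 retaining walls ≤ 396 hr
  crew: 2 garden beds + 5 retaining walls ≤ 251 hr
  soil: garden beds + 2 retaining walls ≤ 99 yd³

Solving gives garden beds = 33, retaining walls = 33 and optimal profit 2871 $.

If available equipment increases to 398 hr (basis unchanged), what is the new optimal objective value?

2881

Check each constraint at x*: stone 264/268 (slack 4); equipment 396/396 (tight); crew 231/251 (slack 20); soil 99/99 (tight).
By complementary slackness, y = 0 for the non-binding constraints.
From A_Bᵀ y = c: 6·y_equipment + 1·y_soil = 39; 6·y_equipment + 2·y_soil = 48.
→ y_equipment = 5 and y_soil = 9.
Δz = y_equipment·Δb = 5 × (2) = 10, so new z* = 2871 + 10 = 2881.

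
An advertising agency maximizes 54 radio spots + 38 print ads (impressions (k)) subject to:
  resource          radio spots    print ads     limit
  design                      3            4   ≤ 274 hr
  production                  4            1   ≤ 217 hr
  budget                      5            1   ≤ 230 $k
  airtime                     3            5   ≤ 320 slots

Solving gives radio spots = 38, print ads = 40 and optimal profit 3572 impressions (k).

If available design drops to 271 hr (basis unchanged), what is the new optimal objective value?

At the optimum: design uses 274 of 274 (binding); production uses 192 of 217 (slack = 25); budget uses 230 of 230 (binding); airtime uses 314 of 320 (slack = 6).
Slack constraints have shadow price 0 (complementary slackness).
Dual feasibility on the basic columns requires 3·y_design + 5·y_budget = 54, 4·y_design + 1·y_budget = 38.
→ y_design = 8 and y_budget = 6.
Δz = y_design·Δb = 8 × (-3) = -24, so new z* = 3572 − 24 = 3548.

3548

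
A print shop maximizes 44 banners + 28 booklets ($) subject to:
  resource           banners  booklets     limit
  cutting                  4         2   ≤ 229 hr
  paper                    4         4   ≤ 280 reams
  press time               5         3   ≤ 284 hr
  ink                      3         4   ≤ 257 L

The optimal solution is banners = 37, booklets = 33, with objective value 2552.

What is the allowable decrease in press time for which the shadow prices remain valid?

Binding constraints: paper, press time. The basis is B = [[4,4],[5,3]] with det -8.
Per unit decrease in press time, x* moves by d = (-0.5, 0.5).
The basis stays optimal until ink becomes binding; allowable decrease = 28 hr.

28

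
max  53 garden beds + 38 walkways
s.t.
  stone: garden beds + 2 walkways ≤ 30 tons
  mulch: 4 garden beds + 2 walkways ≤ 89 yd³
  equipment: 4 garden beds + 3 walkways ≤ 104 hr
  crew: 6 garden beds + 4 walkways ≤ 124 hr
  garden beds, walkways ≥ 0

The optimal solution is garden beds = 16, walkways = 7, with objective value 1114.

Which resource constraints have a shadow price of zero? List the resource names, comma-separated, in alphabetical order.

stone: 30/30 (binding)
mulch: 78/89 (slack 11)
equipment: 85/104 (slack 19)
crew: 124/124 (binding)
By complementary slackness, a constraint with positive slack has shadow price 0 → equipment, mulch.

equipment, mulch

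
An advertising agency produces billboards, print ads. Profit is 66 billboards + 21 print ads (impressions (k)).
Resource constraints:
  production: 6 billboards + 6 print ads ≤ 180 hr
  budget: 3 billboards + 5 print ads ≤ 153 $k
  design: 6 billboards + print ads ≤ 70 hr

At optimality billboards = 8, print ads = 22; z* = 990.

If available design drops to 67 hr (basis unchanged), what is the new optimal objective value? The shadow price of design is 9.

963

Δb = -3, so new z* = 990 + (9)·(-3) = 990 − 27 = 963.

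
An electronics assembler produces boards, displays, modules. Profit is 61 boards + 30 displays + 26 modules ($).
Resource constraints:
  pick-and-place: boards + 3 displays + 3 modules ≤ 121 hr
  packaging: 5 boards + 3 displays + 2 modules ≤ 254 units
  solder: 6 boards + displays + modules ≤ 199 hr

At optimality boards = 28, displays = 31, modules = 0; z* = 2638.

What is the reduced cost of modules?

Check each constraint at x*: pick-and-place 121/121 (tight); packaging 233/254 (slack 21); solder 199/199 (tight).
Slack constraints have shadow price 0 (complementary slackness).
From A_Bᵀ y = c: 1·y_pick-and-place + 6·y_solder = 61; 3·y_pick-and-place + 1·y_solder = 30.
This yields shadow prices y_pick-and-place = 7, y_solder = 9.
Reduced cost of modules: c₃ − yᵀa₃ = 26 − (7·3 + 9·1) = 26 − 30 = -4.

-4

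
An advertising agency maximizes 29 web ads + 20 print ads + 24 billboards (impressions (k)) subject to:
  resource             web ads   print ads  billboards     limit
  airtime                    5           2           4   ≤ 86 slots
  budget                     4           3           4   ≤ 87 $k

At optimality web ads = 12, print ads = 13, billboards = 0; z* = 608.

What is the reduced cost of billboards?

Both airtime and budget are binding at x*.
The binding rows give the dual system: 5·y_airtime + 4·y_budget = 29 and 2·y_airtime + 3·y_budget = 20.
→ y_airtime = 1 and y_budget = 6.
Reduced cost of billboards: c₃ − yᵀa₃ = 24 − (1·4 + 6·4) = 24 − 28 = -4.

-4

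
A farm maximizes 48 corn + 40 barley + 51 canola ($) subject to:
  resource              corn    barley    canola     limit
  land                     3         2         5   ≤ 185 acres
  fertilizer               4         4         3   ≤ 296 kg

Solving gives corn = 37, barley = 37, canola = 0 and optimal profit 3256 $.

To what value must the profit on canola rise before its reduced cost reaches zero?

Check each constraint at x*: land 185/185 (tight); fertilizer 296/296 (tight).
The binding rows give the dual system: 3·y_land + 4·y_fertilizer = 48 and 2·y_land + 4·y_fertilizer = 40.
→ y_land = 8 and y_fertilizer = 6.
canola enters the basis when its profit ≥ yᵀa₃ = 8·5 + 6·3 = 58.

58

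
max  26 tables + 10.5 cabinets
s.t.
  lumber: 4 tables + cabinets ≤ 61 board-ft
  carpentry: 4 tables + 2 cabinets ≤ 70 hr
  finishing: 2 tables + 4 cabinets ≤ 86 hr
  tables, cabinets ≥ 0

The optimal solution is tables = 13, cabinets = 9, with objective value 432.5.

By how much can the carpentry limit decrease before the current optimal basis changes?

Binding constraints: lumber, carpentry. The basis is B = [[4,1],[4,2]] with det 4.
Per unit decrease in carpentry, x* moves by d = (0.25, -1).
The basis stays optimal until cabinets reaches 0; allowable decrease = 9 hr.

9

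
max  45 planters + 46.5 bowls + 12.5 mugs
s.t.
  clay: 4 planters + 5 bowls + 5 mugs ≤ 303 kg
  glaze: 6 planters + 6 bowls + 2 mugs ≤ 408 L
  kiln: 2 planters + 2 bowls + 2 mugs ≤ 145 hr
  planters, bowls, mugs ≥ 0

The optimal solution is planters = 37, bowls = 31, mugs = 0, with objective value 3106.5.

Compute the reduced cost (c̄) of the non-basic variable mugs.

Check each constraint at x*: clay 303/303 (tight); glaze 408/408 (tight); kiln 136/145 (slack 9).
Slack constraints have shadow price 0 (complementary slackness).
The binding rows give the dual system: 4·y_clay + 6·y_glaze = 45 and 5·y_clay + 6·y_glaze = 46.5.
→ y_clay = 1.5 and y_glaze = 6.5.
Reduced cost of mugs: c₃ − yᵀa₃ = 12.5 − (1.5·5 + 6.5·2) = 12.5 − 20.5 = -8.

-8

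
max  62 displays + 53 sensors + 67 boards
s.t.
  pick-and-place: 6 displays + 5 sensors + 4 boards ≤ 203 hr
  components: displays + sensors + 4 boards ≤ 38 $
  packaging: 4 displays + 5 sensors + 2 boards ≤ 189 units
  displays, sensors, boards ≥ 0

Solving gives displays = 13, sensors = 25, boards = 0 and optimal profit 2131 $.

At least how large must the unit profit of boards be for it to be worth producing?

Check each constraint at x*: pick-and-place 203/203 (tight); components 38/38 (tight); packaging 177/189 (slack 12).
Slack constraints have shadow price 0 (complementary slackness).
Dual feasibility on the basic columns requires 6·y_pick-and-place + 1·y_components = 62, 5·y_pick-and-place + 1·y_components = 53.
→ y_pick-and-place = 9 and y_components = 8.
boards enters the basis when its profit ≥ yᵀa₃ = 9·4 + 8·4 = 68.

68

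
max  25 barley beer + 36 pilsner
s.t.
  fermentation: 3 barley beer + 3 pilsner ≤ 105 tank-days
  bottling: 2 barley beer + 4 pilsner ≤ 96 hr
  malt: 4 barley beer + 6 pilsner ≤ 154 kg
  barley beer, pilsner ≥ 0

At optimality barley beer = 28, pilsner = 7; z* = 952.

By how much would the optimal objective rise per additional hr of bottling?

0

Binding: fermentation and malt. Non-binding: bottling (12 unused).
By complementary slackness, y = 0 for the non-binding constraint.
From A_Bᵀ y = c: 3·y_fermentation + 4·y_malt = 25; 3·y_fermentation + 6·y_malt = 36.
Solving: y_fermentation = 1, y_malt = 5.5.
Shadow price of bottling = 0.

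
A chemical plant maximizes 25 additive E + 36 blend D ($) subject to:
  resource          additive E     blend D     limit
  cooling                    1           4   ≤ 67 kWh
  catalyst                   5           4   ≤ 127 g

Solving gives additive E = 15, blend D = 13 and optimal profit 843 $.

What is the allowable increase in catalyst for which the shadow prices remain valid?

Binding constraints: cooling, catalyst. The basis is B = [[1,4],[5,4]] with det -16.
Per unit increase in catalyst, x* moves by d = (0.25, -0.0625).
The basis stays optimal until blend D reaches 0; allowable increase = 208 g.

208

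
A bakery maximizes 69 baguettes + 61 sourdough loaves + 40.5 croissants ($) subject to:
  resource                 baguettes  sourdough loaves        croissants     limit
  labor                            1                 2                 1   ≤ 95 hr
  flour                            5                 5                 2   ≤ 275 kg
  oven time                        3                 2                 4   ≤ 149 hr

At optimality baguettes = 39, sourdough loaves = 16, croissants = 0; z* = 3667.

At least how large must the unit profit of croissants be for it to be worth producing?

50

Check each constraint at x*: labor 71/95 (slack 24); flour 275/275 (tight); oven time 149/149 (tight).
By complementary slackness, y = 0 for the non-binding constraint.
From A_Bᵀ y = c: 5·y_flour + 3·y_oven time = 69; 5·y_flour + 2·y_oven time = 61.
Solving: y_flour = 9, y_oven time = 8.
croissants enters the basis when its profit ≥ yᵀa₃ = 9·2 + 8·4 = 50.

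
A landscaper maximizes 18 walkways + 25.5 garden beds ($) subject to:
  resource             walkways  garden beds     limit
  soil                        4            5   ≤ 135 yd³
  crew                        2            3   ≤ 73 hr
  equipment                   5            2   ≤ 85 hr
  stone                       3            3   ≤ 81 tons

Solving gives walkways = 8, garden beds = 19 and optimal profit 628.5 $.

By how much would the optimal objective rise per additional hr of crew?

At the optimum: soil uses 127 of 135 (slack = 8); crew uses 73 of 73 (binding); equipment uses 78 of 85 (slack = 7); stone uses 81 of 81 (binding).
Slack constraints have shadow price 0 (complementary slackness).
Dual feasibility on the basic columns requires 2·y_crew + 3·y_stone = 18, 3·y_crew + 3·y_stone = 25.5.
→ y_crew = 7.5 and y_stone = 1.
Shadow price of crew = 7.5.

7.5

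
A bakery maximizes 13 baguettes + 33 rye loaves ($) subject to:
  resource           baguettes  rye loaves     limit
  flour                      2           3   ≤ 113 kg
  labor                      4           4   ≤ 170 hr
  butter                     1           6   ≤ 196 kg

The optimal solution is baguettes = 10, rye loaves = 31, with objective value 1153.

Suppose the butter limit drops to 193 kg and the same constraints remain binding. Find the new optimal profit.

1144

Check each constraint at x*: flour 113/113 (tight); labor 164/170 (slack 6); butter 196/196 (tight).
By complementary slackness, y = 0 for the non-binding constraint.
From A_Bᵀ y = c: 2·y_flour + 1·y_butter = 13; 3·y_flour + 6·y_butter = 33.
Solving: y_flour = 5, y_butter = 3.
Δz = y_butter·Δb = 3 × (-3) = -9, so new z* = 1153 − 9 = 1144.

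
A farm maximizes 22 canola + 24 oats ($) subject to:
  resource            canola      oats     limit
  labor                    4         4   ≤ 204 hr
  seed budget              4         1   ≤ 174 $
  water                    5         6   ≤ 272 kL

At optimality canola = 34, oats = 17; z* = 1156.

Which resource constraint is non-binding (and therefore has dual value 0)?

seed budget

labor: 204/204 (binding)
seed budget: 153/174 (slack 21)
water: 272/272 (binding)
By complementary slackness, a constraint with positive slack has shadow price 0 → seed budget.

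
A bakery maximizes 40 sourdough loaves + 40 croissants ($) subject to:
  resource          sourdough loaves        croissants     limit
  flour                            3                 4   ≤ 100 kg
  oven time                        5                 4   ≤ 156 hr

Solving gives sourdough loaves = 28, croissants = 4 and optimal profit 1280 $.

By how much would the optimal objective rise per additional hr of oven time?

Check each constraint at x*: flour 100/100 (tight); oven time 156/156 (tight).
From A_Bᵀ y = c: 3·y_flour + 5·y_oven time = 40; 4·y_flour + 4·y_oven time = 40.
This yields shadow prices y_flour = 5, y_oven time = 5.
Shadow price of oven time = 5.

5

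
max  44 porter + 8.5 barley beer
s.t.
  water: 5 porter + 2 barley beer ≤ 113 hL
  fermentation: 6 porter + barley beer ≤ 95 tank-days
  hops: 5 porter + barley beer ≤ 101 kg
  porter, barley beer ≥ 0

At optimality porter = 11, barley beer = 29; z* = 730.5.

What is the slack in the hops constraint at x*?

hops used = 5·11 + 1·29 = 84; slack = 101 − 84 = 17.

17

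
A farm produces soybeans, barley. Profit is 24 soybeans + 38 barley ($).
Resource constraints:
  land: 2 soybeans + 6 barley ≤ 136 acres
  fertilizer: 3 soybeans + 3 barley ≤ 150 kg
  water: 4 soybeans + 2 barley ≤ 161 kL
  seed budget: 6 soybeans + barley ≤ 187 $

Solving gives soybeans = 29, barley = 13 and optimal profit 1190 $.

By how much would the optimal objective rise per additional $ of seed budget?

Check each constraint at x*: land 136/136 (tight); fertilizer 126/150 (slack 24); water 142/161 (slack 19); seed budget 187/187 (tight).
Slack constraints have shadow price 0 (complementary slackness).
From A_Bᵀ y = c: 2·y_land + 6·y_seed budget = 24; 6·y_land + 1·y_seed budget = 38.
→ y_land = 6 and y_seed budget = 2.
Shadow price of seed budget = 2.

2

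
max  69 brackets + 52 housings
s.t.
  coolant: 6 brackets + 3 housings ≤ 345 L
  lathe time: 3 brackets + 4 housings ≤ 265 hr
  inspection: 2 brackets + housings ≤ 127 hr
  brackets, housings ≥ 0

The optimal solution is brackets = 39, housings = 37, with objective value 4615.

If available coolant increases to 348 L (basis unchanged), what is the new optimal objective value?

Check each constraint at x*: coolant 345/345 (tight); lathe time 265/265 (tight); inspection 115/127 (slack 12).
Slack constraints have shadow price 0 (complementary slackness).
The binding rows give the dual system: 6·y_coolant + 3·y_lathe time = 69 and 3·y_coolant + 4·y_lathe time = 52.
→ y_coolant = 8 and y_lathe time = 7.
Δz = y_coolant·Δb = 8 × (3) = 24, so new z* = 4615 + 24 = 4639.

4639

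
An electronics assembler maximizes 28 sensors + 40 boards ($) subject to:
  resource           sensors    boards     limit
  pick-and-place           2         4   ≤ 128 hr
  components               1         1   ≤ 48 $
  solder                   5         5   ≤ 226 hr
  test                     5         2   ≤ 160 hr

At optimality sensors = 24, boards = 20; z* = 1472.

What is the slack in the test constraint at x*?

test used = 5·24 + 2·20 = 160; slack = 160 − 160 = 0.

0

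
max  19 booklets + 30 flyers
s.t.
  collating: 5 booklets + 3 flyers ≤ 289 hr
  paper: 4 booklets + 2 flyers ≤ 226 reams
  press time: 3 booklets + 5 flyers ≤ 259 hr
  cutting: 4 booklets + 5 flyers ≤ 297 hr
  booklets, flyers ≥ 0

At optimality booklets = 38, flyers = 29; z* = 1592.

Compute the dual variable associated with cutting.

1

Check each constraint at x*: collating 277/289 (slack 12); paper 210/226 (slack 16); press time 259/259 (tight); cutting 297/297 (tight).
Since collating, paper are not tight, their duals are 0.
The binding rows give the dual system: 3·y_press time + 4·y_cutting = 19 and 5·y_press time + 5·y_cutting = 30.
Solving: y_press time = 5, y_cutting = 1.
Shadow price of cutting = 1.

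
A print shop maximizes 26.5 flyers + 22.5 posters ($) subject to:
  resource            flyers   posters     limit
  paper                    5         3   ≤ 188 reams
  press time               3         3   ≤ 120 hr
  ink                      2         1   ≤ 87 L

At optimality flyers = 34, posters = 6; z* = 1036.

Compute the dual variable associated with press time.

5.5

Check each constraint at x*: paper 188/188 (tight); press time 120/120 (tight); ink 74/87 (slack 13).
Since ink is not tight, its dual is 0.
Dual feasibility on the basic columns requires 5·y_paper + 3·y_press time = 26.5, 3·y_paper + 3·y_press time = 22.5.
Solving: y_paper = 2, y_press time = 5.5.
Shadow price of press time = 5.5.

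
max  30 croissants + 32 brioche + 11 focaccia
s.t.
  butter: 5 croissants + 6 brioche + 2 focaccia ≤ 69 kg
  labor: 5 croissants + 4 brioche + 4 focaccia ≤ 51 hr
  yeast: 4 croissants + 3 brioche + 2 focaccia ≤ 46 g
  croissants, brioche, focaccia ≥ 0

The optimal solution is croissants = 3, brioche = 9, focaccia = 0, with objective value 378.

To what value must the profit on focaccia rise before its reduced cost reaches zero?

Binding: butter and labor. Non-binding: yeast (7 unused).
Slack constraints have shadow price 0 (complementary slackness).
Dual feasibility on the basic columns requires 5·y_butter + 5·y_labor = 30, 6·y_butter + 4·y_labor = 32.
This yields shadow prices y_butter = 4, y_labor = 2.
focaccia enters the basis when its profit ≥ yᵀa₃ = 4·2 + 2·4 = 16.

16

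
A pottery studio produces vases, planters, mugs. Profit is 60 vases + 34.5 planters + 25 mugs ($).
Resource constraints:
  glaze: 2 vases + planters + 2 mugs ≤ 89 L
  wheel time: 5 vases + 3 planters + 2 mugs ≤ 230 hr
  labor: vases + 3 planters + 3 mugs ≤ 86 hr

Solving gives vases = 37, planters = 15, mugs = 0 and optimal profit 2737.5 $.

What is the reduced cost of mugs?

-8

Binding: glaze and wheel time. Non-binding: labor (4 unused).
Slack constraints have shadow price 0 (complementary slackness).
The binding rows give the dual system: 2·y_glaze + 5·y_wheel time = 60 and 1·y_glaze + 3·y_wheel time = 34.5.
This yields shadow prices y_glaze = 7.5, y_wheel time = 9.
Reduced cost of mugs: c₃ − yᵀa₃ = 25 − (7.5·2 + 9·2) = 25 − 33 = -8.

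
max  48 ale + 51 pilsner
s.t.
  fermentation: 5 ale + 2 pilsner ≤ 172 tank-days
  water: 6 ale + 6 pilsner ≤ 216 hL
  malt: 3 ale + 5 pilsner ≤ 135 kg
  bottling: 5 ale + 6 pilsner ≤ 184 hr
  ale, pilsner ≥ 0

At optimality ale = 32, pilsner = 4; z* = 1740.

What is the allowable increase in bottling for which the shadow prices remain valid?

Binding constraints: water, bottling. The basis is B = [[6,6],[5,6]] with det 6.
Per unit increase in bottling, x* moves by d = (-1, 1).
The basis stays optimal until malt becomes binding; allowable increase = 9.5 hr.

9.5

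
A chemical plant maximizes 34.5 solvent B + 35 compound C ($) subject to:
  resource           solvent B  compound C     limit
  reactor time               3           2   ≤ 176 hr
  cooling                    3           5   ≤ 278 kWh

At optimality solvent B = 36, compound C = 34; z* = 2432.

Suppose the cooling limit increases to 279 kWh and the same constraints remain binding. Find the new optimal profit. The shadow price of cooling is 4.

Δb = 1, so new z* = 2432 + (4)·(1) = 2432 + 4 = 2436.

2436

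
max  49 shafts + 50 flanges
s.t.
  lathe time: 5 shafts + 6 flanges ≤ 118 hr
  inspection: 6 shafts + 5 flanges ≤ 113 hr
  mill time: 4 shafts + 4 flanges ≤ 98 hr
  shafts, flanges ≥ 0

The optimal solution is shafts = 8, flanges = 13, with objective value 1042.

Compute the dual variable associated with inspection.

At the optimum: lathe time uses 118 of 118 (binding); inspection uses 113 of 113 (binding); mill time uses 84 of 98 (slack = 14).
By complementary slackness, y = 0 for the non-binding constraint.
The binding rows give the dual system: 5·y_lathe time + 6·y_inspection = 49 and 6·y_lathe time + 5·y_inspection = 50.
This yields shadow prices y_lathe time = 5, y_inspection = 4.
Shadow price of inspection = 4.

4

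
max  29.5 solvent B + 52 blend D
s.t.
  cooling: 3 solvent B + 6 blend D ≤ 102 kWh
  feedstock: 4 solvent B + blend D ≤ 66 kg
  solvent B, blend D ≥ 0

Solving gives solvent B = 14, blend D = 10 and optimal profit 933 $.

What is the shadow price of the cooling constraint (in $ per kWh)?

8.5

Both cooling and feedstock are binding at x*.
The binding rows give the dual system: 3·y_cooling + 4·y_feedstock = 29.5 and 6·y_cooling + 1·y_feedstock = 52.
→ y_cooling = 8.5 and y_feedstock = 1.
Shadow price of cooling = 8.5.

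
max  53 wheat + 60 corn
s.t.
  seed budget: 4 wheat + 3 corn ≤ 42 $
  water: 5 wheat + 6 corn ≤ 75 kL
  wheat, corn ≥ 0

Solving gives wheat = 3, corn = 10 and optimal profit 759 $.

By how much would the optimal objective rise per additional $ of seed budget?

Both seed budget and water are binding at x*.
From A_Bᵀ y = c: 4·y_seed budget + 5·y_water = 53; 3·y_seed budget + 6·y_water = 60.
This yields shadow prices y_seed budget = 2, y_water = 9.
Shadow price of seed budget = 2.

2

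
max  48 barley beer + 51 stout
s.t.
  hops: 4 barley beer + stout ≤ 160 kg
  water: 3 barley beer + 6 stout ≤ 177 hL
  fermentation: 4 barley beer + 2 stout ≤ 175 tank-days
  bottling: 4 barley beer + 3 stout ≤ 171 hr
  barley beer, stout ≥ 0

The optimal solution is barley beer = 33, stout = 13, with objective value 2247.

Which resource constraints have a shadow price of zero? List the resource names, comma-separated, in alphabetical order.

hops: 145/160 (slack 15)
water: 177/177 (binding)
fermentation: 158/175 (slack 17)
bottling: 171/171 (binding)
By complementary slackness, a constraint with positive slack has shadow price 0 → fermentation, hops.

fermentation, hops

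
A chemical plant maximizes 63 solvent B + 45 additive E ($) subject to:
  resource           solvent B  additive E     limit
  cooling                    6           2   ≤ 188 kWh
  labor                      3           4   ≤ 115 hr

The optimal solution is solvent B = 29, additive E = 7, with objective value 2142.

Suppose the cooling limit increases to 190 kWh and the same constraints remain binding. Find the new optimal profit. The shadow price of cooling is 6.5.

2155

Δb = 2, so new z* = 2142 + (6.5)·(2) = 2142 + 13 = 2155.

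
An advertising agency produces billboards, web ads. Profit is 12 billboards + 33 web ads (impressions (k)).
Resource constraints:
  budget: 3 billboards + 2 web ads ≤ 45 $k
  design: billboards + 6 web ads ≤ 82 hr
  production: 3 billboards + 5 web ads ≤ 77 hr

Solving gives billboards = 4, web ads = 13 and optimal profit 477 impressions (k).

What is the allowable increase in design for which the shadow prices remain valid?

10.4

Binding constraints: design, production. The basis is B = [[1,6],[3,5]] with det -13.
Per unit increase in design, x* moves by d = (-0.3846, 0.2308).
The basis stays optimal until billboards reaches 0; allowable increase = 10.4 hr.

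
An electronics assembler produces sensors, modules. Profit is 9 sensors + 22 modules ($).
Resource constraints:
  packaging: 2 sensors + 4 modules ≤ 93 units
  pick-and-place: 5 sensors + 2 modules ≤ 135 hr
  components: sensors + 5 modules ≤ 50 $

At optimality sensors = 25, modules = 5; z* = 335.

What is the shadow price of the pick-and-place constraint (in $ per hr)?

Binding: pick-and-place and components. Non-binding: packaging (23 unused).
By complementary slackness, y = 0 for the non-binding constraint.
From A_Bᵀ y = c: 5·y_pick-and-place + 1·y_components = 9; 2·y_pick-and-place + 5·y_components = 22.
This yields shadow prices y_pick-and-place = 1, y_components = 4.
Shadow price of pick-and-place = 1.

1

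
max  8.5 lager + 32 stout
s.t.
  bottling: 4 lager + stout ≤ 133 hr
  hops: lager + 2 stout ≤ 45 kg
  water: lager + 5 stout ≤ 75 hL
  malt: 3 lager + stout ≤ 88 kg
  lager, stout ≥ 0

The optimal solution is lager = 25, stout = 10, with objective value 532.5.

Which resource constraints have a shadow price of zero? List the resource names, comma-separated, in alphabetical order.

bottling, malt

bottling: 110/133 (slack 23)
hops: 45/45 (binding)
water: 75/75 (binding)
malt: 85/88 (slack 3)
By complementary slackness, a constraint with positive slack has shadow price 0 → bottling, malt.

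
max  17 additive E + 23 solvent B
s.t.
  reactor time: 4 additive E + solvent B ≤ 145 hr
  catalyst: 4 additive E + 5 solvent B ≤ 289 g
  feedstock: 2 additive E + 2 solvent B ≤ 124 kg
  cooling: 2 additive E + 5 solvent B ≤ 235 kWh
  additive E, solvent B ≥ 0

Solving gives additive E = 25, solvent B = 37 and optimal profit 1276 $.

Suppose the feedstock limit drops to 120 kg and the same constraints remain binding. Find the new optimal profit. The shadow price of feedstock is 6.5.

1250

Δb = -4, so new z* = 1276 + (6.5)·(-4) = 1276 − 26 = 1250.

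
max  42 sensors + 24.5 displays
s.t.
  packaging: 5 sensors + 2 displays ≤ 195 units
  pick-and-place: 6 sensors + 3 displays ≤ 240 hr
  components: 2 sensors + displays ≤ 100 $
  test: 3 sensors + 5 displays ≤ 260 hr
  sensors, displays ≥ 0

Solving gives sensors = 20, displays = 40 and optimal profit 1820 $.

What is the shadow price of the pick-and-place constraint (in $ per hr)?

6.5

Check each constraint at x*: packaging 180/195 (slack 15); pick-and-place 240/240 (tight); components 80/100 (slack 20); test 260/260 (tight).
Slack constraints have shadow price 0 (complementary slackness).
From A_Bᵀ y = c: 6·y_pick-and-place + 3·y_test = 42; 3·y_pick-and-place + 5·y_test = 24.5.
This yields shadow prices y_pick-and-place = 6.5, y_test = 1.
Shadow price of pick-and-place = 6.5.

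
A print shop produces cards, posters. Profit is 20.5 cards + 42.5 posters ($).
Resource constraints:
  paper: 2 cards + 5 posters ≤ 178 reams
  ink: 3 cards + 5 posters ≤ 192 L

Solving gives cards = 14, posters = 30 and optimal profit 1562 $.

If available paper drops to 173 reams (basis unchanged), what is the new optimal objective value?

Both paper and ink are binding at x*.
From A_Bᵀ y = c: 2·y_paper + 3·y_ink = 20.5; 5·y_paper + 5·y_ink = 42.5.
Solving: y_paper = 5, y_ink = 3.5.
Δz = y_paper·Δb = 5 × (-5) = -25, so new z* = 1562 − 25 = 1537.

1537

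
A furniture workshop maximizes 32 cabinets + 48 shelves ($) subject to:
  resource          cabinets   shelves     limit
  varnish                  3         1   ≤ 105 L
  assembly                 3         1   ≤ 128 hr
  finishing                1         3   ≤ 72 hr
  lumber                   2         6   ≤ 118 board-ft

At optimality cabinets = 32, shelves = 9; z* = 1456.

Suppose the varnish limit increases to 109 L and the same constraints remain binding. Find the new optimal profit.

Binding: varnish and lumber. Non-binding: assembly (23 unused), finishing (13 unused).
Since assembly, finishing are not tight, their duals are 0.
The binding rows give the dual system: 3·y_varnish + 2·y_lumber = 32 and 1·y_varnish + 6·y_lumber = 48.
→ y_varnish = 6 and y_lumber = 7.
Δz = y_varnish·Δb = 6 × (4) = 24, so new z* = 1456 + 24 = 1480.

1480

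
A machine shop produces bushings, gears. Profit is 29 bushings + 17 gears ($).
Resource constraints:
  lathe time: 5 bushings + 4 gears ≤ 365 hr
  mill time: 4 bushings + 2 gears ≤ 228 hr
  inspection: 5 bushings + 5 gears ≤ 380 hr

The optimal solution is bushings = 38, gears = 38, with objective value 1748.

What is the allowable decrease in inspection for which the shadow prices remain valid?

Binding constraints: mill time, inspection. The basis is B = [[4,2],[5,5]] with det 10.
Per unit decrease in inspection, x* moves by d = (0.2, -0.4).
The basis stays optimal until gears reaches 0; allowable decrease = 95 hr.

95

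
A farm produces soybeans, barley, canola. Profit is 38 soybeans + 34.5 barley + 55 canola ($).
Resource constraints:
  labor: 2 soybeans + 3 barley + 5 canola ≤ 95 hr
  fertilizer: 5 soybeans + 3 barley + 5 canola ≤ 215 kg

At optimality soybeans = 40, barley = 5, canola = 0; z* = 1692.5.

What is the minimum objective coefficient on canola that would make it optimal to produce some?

Both labor and fertilizer are binding at x*.
Dual feasibility on the basic columns requires 2·y_labor + 5·y_fertilizer = 38, 3·y_labor + 3·y_fertilizer = 34.5.
Solving: y_labor = 6.5, y_fertilizer = 5.
canola enters the basis when its profit ≥ yᵀa₃ = 6.5·5 + 5·5 = 57.5.

57.5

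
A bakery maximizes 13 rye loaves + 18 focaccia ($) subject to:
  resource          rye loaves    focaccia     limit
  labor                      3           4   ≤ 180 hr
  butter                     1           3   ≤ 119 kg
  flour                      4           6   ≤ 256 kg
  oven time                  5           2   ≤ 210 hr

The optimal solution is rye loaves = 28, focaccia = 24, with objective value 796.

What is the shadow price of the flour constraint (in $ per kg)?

At the optimum: labor uses 180 of 180 (binding); butter uses 100 of 119 (slack = 19); flour uses 256 of 256 (binding); oven time uses 188 of 210 (slack = 22).
Slack constraints have shadow price 0 (complementary slackness).
Dual feasibility on the basic columns requires 3·y_labor + 4·y_flour = 13, 4·y_labor + 6·y_flour = 18.
This yields shadow prices y_labor = 3, y_flour = 1.
Shadow price of flour = 1.

1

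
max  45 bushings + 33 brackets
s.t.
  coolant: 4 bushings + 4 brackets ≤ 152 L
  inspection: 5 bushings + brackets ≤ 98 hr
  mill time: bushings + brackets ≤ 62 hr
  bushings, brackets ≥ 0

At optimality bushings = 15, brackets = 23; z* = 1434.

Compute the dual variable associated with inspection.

3

Check each constraint at x*: coolant 152/152 (tight); inspection 98/98 (tight); mill time 38/62 (slack 24).
Slack constraints have shadow price 0 (complementary slackness).
Dual feasibility on the basic columns requires 4·y_coolant + 5·y_inspection = 45, 4·y_coolant + 1·y_inspection = 33.
This yields shadow prices y_coolant = 7.5, y_inspection = 3.
Shadow price of inspection = 3.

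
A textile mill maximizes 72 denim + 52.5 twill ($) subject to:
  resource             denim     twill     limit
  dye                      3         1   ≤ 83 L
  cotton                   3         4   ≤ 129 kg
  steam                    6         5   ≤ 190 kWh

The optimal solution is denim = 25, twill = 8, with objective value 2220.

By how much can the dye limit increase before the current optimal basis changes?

Binding constraints: dye, steam. The basis is B = [[3,1],[6,5]] with det 9.
Per unit increase in dye, x* moves by d = (0.5556, -0.6667).
The basis stays optimal until twill reaches 0; allowable increase = 12 L.

12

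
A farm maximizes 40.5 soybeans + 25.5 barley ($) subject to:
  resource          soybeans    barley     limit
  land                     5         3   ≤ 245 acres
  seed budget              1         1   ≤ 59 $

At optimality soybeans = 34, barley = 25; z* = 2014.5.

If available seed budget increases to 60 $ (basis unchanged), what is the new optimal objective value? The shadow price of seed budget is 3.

2017.5

Δb = 1, so new z* = 2014.5 + (3)·(1) = 2014.5 + 3 = 2017.5.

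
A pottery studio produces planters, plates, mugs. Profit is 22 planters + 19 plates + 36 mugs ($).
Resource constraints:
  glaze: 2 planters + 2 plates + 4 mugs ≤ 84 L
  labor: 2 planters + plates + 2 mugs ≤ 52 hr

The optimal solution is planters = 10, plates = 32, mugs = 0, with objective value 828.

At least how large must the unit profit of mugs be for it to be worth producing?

38

Check each constraint at x*: glaze 84/84 (tight); labor 52/52 (tight).
From A_Bᵀ y = c: 2·y_glaze + 2·y_labor = 22; 2·y_glaze + 1·y_labor = 19.
Solving: y_glaze = 8, y_labor = 3.
mugs enters the basis when its profit ≥ yᵀa₃ = 8·4 + 3·2 = 38.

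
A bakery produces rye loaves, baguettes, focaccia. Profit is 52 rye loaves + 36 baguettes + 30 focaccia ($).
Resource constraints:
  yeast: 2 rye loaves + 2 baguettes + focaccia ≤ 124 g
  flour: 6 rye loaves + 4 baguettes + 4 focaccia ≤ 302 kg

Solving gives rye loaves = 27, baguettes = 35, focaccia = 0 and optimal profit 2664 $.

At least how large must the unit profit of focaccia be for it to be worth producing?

34

At the optimum: yeast uses 124 of 124 (binding); flour uses 302 of 302 (binding).
The binding rows give the dual system: 2·y_yeast + 6·y_flour = 52 and 2·y_yeast + 4·y_flour = 36.
Solving: y_yeast = 2, y_flour = 8.
focaccia enters the basis when its profit ≥ yᵀa₃ = 2·1 + 8·4 = 34.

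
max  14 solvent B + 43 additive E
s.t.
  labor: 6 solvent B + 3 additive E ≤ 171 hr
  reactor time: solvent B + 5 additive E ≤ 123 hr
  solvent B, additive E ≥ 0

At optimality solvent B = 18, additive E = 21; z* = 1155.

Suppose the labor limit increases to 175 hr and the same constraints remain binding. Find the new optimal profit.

1159

At the optimum: labor uses 171 of 171 (binding); reactor time uses 123 of 123 (binding).
The binding rows give the dual system: 6·y_labor + 1·y_reactor time = 14 and 3·y_labor + 5·y_reactor time = 43.
→ y_labor = 1 and y_reactor time = 8.
Δz = y_labor·Δb = 1 × (4) = 4, so new z* = 1155 + 4 = 1159.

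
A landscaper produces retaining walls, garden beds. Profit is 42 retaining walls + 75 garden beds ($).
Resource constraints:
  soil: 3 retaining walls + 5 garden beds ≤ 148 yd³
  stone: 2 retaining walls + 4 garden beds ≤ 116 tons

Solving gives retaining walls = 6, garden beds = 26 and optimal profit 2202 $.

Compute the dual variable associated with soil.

Both soil and stone are binding at x*.
Dual feasibility on the basic columns requires 3·y_soil + 2·y_stone = 42, 5·y_soil + 4·y_stone = 75.
This yields shadow prices y_soil = 9, y_stone = 7.5.
Shadow price of soil = 9.

9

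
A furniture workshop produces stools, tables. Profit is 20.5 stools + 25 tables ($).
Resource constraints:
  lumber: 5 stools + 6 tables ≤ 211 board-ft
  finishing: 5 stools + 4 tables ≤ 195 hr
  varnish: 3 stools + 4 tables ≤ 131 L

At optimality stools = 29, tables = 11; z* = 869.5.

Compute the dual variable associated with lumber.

Binding: lumber and varnish. Non-binding: finishing (6 unused).
Since finishing is not tight, its dual is 0.
The binding rows give the dual system: 5·y_lumber + 3·y_varnish = 20.5 and 6·y_lumber + 4·y_varnish = 25.
Solving: y_lumber = 3.5, y_varnish = 1.
Shadow price of lumber = 3.5.

3.5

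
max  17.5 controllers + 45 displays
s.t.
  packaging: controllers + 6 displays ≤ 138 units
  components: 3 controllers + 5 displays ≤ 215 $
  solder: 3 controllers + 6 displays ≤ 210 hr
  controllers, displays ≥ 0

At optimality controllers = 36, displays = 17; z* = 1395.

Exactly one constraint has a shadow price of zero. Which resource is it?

packaging: 138/138 (binding)
components: 193/215 (slack 22)
solder: 210/210 (binding)
By complementary slackness, a constraint with positive slack has shadow price 0 → components.

components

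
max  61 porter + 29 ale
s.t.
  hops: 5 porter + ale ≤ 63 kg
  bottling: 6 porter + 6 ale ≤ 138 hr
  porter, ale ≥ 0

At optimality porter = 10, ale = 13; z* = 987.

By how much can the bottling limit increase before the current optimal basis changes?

Binding constraints: hops, bottling. The basis is B = [[5,1],[6,6]] with det 24.
Per unit increase in bottling, x* moves by d = (-0.0417, 0.2083).
The basis stays optimal until porter reaches 0; allowable increase = 240 hr.

240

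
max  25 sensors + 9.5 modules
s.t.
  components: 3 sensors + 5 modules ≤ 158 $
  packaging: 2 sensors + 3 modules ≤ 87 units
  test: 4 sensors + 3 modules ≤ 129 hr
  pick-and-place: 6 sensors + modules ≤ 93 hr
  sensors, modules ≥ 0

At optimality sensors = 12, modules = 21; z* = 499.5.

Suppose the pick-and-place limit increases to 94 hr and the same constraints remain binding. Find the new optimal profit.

503

Check each constraint at x*: components 141/158 (slack 17); packaging 87/87 (tight); test 111/129 (slack 18); pick-and-place 93/93 (tight).
Since components, test are not tight, their duals are 0.
From A_Bᵀ y = c: 2·y_packaging + 6·y_pick-and-place = 25; 3·y_packaging + 1·y_pick-and-place = 9.5.
Solving: y_packaging = 2, y_pick-and-place = 3.5.
Δz = y_pick-and-place·Δb = 3.5 × (1) = 3.5, so new z* = 499.5 + 3.5 = 503.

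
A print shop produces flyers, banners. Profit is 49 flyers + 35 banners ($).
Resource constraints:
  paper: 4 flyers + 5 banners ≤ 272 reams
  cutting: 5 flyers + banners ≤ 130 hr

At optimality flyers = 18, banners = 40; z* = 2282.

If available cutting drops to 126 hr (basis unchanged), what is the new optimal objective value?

At the optimum: paper uses 272 of 272 (binding); cutting uses 130 of 130 (binding).
From A_Bᵀ y = c: 4·y_paper + 5·y_cutting = 49; 5·y_paper + 1·y_cutting = 35.
→ y_paper = 6 and y_cutting = 5.
Δz = y_cutting·Δb = 5 × (-4) = -20, so new z* = 2282 − 20 = 2262.

2262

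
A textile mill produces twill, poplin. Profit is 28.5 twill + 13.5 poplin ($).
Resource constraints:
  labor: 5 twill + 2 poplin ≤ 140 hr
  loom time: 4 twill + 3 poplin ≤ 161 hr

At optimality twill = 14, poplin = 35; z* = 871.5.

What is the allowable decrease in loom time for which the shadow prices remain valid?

Binding constraints: labor, loom time. The basis is B = [[5,2],[4,3]] with det 7.
Per unit decrease in loom time, x* moves by d = (0.2857, -0.7143).
The basis stays optimal until poplin reaches 0; allowable decrease = 49 hr.

49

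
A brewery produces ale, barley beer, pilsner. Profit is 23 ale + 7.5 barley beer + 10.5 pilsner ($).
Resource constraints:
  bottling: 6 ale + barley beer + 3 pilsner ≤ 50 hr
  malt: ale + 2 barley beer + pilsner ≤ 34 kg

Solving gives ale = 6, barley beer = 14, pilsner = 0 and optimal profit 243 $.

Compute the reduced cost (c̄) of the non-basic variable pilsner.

Both bottling and malt are binding at x*.
The binding rows give the dual system: 6·y_bottling + 1·y_malt = 23 and 1·y_bottling + 2·y_malt = 7.5.
→ y_bottling = 3.5 and y_malt = 2.
Reduced cost of pilsner: c₃ − yᵀa₃ = 10.5 − (3.5·3 + 2·1) = 10.5 − 12.5 = -2.

-2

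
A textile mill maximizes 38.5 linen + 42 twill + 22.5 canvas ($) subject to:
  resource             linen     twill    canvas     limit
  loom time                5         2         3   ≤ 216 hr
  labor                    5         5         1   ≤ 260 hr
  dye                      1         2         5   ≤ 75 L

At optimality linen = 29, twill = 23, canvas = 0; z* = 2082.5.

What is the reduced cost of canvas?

Check each constraint at x*: loom time 191/216 (slack 25); labor 260/260 (tight); dye 75/75 (tight).
By complementary slackness, y = 0 for the non-binding constraint.
The binding rows give the dual system: 5·y_labor + 1·y_dye = 38.5 and 5·y_labor + 2·y_dye = 42.
→ y_labor = 7 and y_dye = 3.5.
Reduced cost of canvas: c₃ − yᵀa₃ = 22.5 − (7·1 + 3.5·5) = 22.5 − 24.5 = -2.

-2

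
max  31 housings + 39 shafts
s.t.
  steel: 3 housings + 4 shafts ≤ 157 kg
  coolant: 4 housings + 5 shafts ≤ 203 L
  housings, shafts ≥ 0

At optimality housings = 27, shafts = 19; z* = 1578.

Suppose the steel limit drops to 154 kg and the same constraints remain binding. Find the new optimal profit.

Check each constraint at x*: steel 157/157 (tight); coolant 203/203 (tight).
From A_Bᵀ y = c: 3·y_steel + 4·y_coolant = 31; 4·y_steel + 5·y_coolant = 39.
Solving: y_steel = 1, y_coolant = 7.
Δz = y_steel·Δb = 1 × (-3) = -3, so new z* = 1578 − 3 = 1575.

1575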